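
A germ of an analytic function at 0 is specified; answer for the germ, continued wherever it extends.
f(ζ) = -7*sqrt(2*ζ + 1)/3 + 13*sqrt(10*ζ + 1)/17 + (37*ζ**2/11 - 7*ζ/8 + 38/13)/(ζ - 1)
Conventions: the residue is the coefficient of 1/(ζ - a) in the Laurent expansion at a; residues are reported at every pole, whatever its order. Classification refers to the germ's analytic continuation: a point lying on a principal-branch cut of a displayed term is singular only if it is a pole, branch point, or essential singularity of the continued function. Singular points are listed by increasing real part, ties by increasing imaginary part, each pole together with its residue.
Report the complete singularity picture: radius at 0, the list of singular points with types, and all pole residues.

Denominator factor (ζ - 1): pole of order 1 at 1, modulus 1.
Branch term (13/17)*sqrt(1 - ζ/(-1/10)): its argument vanishes at ζ = -1/10, a square-root branch point, modulus 1/10.
Branch term (-7/3)*sqrt(1 - ζ/(-1/2)): its argument vanishes at ζ = -1/2, a square-root branch point, modulus 1/2.
The radius of convergence is the smallest modulus among the singular points: 1/10.
The branch terms are analytic at 1 and contribute nothing to the residue; only the rational part matters.
At the order-1 pole 1 set g(ζ) = (ζ - (1))*(rational part) = 37*ζ**2/11 - 7*ζ/8 + 38/13.
Simple pole: residue = g(a) at a = 1, which is 6191/1144.
List the singular points by increasing real part (a conjugate pair: the negative imaginary part first).

Radius of convergence at 0: 1/10.
At -1/2: an algebraic (square-root) branch point.
At -1/10: an algebraic (square-root) branch point.
At 1: a pole of order 1; residue 6191/1144.


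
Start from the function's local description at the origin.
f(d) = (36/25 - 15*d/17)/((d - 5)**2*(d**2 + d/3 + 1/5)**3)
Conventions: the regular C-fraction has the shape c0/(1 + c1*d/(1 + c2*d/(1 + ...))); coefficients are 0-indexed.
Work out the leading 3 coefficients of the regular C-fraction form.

Taylor coefficients (expand at 0): a_0 = 36/5, a_1 = -15951/425, a_2 = 39861/2125.
c0 = a_0 = 36/5. Peel one level at a time: if S = 1 + c*d/S' with S'(0) = 1, then c is the d-coefficient of S and S' = c*d/(S - 1).
S_1 = c0/f = 1 + (5317/1020)*d + (25559941/1040400)*d^2 + ...; c1 = 5317/1020.
S_2 = c1*d/(S_1 - 1) = 1 + (-25559941/5423340)*d + ...; c2 = -25559941/5423340.

The regular C-fraction coefficients are [36/5, 5317/1020, -25559941/5423340].


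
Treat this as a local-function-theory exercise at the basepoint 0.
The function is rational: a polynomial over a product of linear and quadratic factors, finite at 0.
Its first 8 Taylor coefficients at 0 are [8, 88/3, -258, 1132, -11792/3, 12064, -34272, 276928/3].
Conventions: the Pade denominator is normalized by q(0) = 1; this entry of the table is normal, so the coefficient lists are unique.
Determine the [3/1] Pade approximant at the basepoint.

Taylor coefficients needed (read off): a_0 = 8, a_1 = 88/3, a_2 = -258, a_3 = 1132, a_4 = -11792/3.
Write the denominator as Q(ψ) = 1 + q1*ψ. Requiring Q*f - P = O(ψ^5) with deg P <= 3 kills the coefficients of ψ^4..ψ^4 in Q*f:
  ψ^4: a_4 + q1*a_3 = 0, i.e. -11792/3 + (1132)*q1 = 0.
Solving this linear system: q1 = 2948/849.
The numerator is Q*f truncated at degree 3: P0 = a_0 = 8; P1 = a_1 + q1*a_0 = 48488/849; P2 = a_2 + q1*a_1 = -397702/2547; P3 = a_3 + q1*a_2 = 66828/283.

The Pade approximant has numerator coefficients [8, 48488/849, -397702/2547, 66828/283]; denominator coefficients [1, 2948/849].


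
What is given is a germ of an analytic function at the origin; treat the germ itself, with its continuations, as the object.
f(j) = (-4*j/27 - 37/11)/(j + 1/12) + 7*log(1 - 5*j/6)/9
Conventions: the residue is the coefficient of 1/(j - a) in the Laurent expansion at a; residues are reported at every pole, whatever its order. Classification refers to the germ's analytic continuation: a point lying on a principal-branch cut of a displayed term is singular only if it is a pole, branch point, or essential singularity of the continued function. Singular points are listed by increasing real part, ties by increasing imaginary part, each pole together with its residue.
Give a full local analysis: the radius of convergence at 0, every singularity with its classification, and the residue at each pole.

Denominator factor (j + 1/12): pole of order 1 at -1/12, modulus 1/12.
Branch term (7/9)*log(1 - j/(6/5)): its argument vanishes at j = 6/5, a logarithmic branch point, modulus 6/5.
The radius of convergence is the smallest modulus among the singular points: 1/12.
The branch term is analytic at -1/12 and contributes nothing to the residue; only the rational part matters.
At the order-1 pole -1/12 set g(j) = (j - (-1/12))*(rational part) = -4*j/27 - 37/11.
Simple pole: residue = g(a) at a = -1/12, which is -2986/891.
List the singular points by increasing real part (a conjugate pair: the negative imaginary part first).

Radius of convergence at 0: 1/12.
At -1/12: a pole of order 1; residue -2986/891.
At 6/5: a logarithmic branch point.


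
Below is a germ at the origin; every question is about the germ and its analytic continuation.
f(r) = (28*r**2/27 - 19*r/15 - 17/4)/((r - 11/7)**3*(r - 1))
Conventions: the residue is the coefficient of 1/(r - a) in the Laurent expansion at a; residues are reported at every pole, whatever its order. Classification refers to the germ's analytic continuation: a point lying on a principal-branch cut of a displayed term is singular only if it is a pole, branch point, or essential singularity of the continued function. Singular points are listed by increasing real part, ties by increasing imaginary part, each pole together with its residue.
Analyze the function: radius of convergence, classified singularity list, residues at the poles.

Radius of convergence at 0: 1.
At 1: a pole of order 1; residue 829717/34560.
At 11/7: a pole of order 3; residue -829717/34560.

Denominator factor (r - 11/7)^3: pole of order 3 at 11/7, modulus 11/7.
Denominator factor (r - 1): pole of order 1 at 1, modulus 1.
The radius of convergence is the smallest modulus among the singular points: 1.
At the order-1 pole 1 set g(r) = (r - (1))*f(r) = (28*r**2/27 - 19*r/15 - 17/4)/(r - 11/7)**3.
Simple pole: residue = g(a) at a = 1, which is 829717/34560.
At the order-3 pole 11/7 set g(r) = (r - (11/7))^3*f(r) = (28*r**2/27 - 19*r/15 - 17/4)/(r - 1).
Order-3 pole: residue = g''(a)/2; g''(11/7) = -829717/17280, so the residue is -829717/34560.
List the singular points by increasing real part (a conjugate pair: the negative imaginary part first).


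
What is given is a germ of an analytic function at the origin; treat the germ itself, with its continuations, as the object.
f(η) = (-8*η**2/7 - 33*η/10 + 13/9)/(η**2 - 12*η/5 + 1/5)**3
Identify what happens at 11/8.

Denominator factors: η**2 - 12*η/5 + 1/5 = -387/320 at η = 11/8 — none vanishes.
So the germ continues analytically to 11/8.

The point is a regular point.


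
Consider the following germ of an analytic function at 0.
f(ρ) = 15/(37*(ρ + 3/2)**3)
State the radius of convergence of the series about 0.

The radius of convergence is 3/2.

Denominator factor (ρ + 3/2)^3: pole of order 3 at -3/2, modulus 3/2.
The radius of convergence is the smallest modulus among the singular points: 3/2.


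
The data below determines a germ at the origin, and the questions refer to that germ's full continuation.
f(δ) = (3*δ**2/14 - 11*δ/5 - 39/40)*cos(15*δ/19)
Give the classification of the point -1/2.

The point is a regular point.

There is no denominator, hence no pole anywhere.
The factor cos(15*δ/19) is entire.
So the germ continues analytically to -1/2.


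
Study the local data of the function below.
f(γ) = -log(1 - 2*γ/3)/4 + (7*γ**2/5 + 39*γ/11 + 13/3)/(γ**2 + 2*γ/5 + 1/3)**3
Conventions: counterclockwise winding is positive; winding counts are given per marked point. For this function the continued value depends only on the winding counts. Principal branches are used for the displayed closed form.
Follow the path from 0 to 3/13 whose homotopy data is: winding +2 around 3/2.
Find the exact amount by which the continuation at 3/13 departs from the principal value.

Continued minus principal equals -pi*i.

The rational part is single-valued and drops out of the difference; each branch term changes only by its own monodromy.
(-1/4)*log(1 - γ/(3/2)): each positive loop around 3/2 adds 2*pi*i to the log, so winding +2 contributes (-1/4)*(2)*2*pi*i = -pi*i.
Summing the contributions at γ = 3/13 gives -pi*i.


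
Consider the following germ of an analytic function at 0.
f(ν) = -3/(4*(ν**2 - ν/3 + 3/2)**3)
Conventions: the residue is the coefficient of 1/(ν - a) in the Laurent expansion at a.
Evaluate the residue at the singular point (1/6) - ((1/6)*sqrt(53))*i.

The residue is -((2187/297754)*sqrt(53))*i.

The factor ν**2 - ν/3 + 3/2 splits as (ν - a)(ν - a') with a = (1/6) - ((1/6)*sqrt(53))*i, a' = (1/6) + ((1/6)*sqrt(53))*i. At the order-3 pole a set g(ν) = (ν - a)^3*f(ν) = [-3/4] / (ν - a')^3.
Order-3 pole: residue = g''(a)/2; g''((1/6) - ((1/6)*sqrt(53))*i) = -((2187/148877)*sqrt(53))*i, so the residue is -((2187/297754)*sqrt(53))*i.


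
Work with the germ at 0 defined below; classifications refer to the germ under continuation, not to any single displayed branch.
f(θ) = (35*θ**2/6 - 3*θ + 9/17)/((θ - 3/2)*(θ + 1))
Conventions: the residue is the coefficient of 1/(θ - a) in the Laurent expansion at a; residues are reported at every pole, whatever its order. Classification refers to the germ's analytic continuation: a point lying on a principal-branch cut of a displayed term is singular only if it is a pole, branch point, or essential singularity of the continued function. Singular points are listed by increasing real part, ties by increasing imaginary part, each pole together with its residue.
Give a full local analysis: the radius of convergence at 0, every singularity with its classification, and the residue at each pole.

Denominator factor (θ - 3/2): pole of order 1 at 3/2, modulus 3/2.
Denominator factor (θ + 1): pole of order 1 at -1, modulus 1.
The radius of convergence is the smallest modulus among the singular points: 1.
At the order-1 pole -1 set g(θ) = (θ - (-1))*f(θ) = (35*θ**2/6 - 3*θ + 9/17)/(θ - 3/2).
Simple pole: residue = g(a) at a = -1, which is -191/51.
At the order-1 pole 3/2 set g(θ) = (θ - (3/2))*f(θ) = (35*θ**2/6 - 3*θ + 9/17)/(θ + 1).
Simple pole: residue = g(a) at a = 3/2, which is 249/68.
List the singular points by increasing real part (a conjugate pair: the negative imaginary part first).

Radius of convergence at 0: 1.
At -1: a pole of order 1; residue -191/51.
At 3/2: a pole of order 1; residue 249/68.


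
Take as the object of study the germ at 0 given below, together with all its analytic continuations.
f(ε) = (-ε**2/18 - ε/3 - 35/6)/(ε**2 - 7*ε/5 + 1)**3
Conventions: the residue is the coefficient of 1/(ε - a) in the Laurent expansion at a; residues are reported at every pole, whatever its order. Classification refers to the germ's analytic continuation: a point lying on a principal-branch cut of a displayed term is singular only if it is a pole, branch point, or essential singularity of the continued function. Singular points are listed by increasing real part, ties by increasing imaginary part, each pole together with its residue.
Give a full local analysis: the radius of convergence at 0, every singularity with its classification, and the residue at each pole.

Radius of convergence at 0: 1.
At (7/10) - ((1/10)*sqrt(51))*i: a pole of order 3; residue -((228875/265302)*sqrt(51))*i.
At (7/10) + ((1/10)*sqrt(51))*i: a pole of order 3; residue ((228875/265302)*sqrt(51))*i.


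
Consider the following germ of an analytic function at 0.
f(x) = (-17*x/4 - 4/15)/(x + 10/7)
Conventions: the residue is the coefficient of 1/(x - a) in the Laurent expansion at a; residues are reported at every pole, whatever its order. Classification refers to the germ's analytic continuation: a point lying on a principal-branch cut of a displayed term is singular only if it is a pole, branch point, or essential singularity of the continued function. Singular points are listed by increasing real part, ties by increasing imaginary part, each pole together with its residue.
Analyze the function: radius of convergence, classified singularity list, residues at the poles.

Denominator factor (x + 10/7): pole of order 1 at -10/7, modulus 10/7.
The radius of convergence is the smallest modulus among the singular points: 10/7.
At the order-1 pole -10/7 set g(x) = (x - (-10/7))*f(x) = -17*x/4 - 4/15.
Simple pole: residue = g(a) at a = -10/7, which is 1219/210.

Radius of convergence at 0: 10/7.
At -10/7: a pole of order 1; residue 1219/210.


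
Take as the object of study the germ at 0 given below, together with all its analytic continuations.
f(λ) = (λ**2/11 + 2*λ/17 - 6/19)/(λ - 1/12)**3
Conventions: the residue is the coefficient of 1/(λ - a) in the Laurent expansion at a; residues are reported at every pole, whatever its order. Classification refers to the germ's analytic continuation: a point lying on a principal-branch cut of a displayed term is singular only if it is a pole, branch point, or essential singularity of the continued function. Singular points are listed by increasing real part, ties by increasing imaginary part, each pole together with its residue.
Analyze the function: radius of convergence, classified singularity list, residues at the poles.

Radius of convergence at 0: 1/12.
At 1/12: a pole of order 3; residue 1/11.

Denominator factor (λ - 1/12)^3: pole of order 3 at 1/12, modulus 1/12.
The radius of convergence is the smallest modulus among the singular points: 1/12.
At the order-3 pole 1/12 set g(λ) = (λ - (1/12))^3*f(λ) = λ**2/11 + 2*λ/17 - 6/19.
Order-3 pole: residue = g''(a)/2; g''(1/12) = 2/11, so the residue is 1/11.


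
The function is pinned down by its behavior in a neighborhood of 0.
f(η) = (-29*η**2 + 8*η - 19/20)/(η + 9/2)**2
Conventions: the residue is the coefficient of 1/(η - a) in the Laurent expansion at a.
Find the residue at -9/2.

At the order-2 pole -9/2 set g(η) = (η - (-9/2))^2*f(η) = -29*η**2 + 8*η - 19/20.
Order-2 pole: residue = g'(a); g'(-9/2) = 269, so the residue is 269.

The residue is 269.


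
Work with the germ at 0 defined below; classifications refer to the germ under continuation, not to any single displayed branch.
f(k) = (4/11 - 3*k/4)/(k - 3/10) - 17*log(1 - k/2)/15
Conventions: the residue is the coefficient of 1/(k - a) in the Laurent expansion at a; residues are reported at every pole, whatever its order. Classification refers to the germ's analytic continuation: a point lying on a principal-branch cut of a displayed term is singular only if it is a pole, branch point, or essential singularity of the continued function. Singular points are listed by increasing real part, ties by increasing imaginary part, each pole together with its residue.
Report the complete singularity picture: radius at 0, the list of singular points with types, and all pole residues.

Radius of convergence at 0: 3/10.
At 3/10: a pole of order 1; residue 61/440.
At 2: a logarithmic branch point.

Denominator factor (k - 3/10): pole of order 1 at 3/10, modulus 3/10.
Branch term (-17/15)*log(1 - k/(2)): its argument vanishes at k = 2, a logarithmic branch point, modulus 2.
The radius of convergence is the smallest modulus among the singular points: 3/10.
The branch term is analytic at 3/10 and contributes nothing to the residue; only the rational part matters.
At the order-1 pole 3/10 set g(k) = (k - (3/10))*(rational part) = 4/11 - 3*k/4.
Simple pole: residue = g(a) at a = 3/10, which is 61/440.
List the singular points by increasing real part (a conjugate pair: the negative imaginary part first).


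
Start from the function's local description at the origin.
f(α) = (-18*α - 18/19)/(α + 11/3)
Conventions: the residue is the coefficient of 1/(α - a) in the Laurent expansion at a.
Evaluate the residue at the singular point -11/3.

The residue is 1236/19.

At the order-1 pole -11/3 set g(α) = (α - (-11/3))*f(α) = -18*α - 18/19.
Simple pole: residue = g(a) at a = -11/3, which is 1236/19.


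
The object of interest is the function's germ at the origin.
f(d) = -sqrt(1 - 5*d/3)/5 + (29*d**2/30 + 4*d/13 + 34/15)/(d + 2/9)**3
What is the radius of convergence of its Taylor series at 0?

The radius of convergence is 2/9.

Denominator factor (d + 2/9)^3: pole of order 3 at -2/9, modulus 2/9.
Branch term (-1/5)*sqrt(1 - d/(3/5)): its argument vanishes at d = 3/5, a square-root branch point, modulus 3/5.
The radius of convergence is the smallest modulus among the singular points: 2/9.


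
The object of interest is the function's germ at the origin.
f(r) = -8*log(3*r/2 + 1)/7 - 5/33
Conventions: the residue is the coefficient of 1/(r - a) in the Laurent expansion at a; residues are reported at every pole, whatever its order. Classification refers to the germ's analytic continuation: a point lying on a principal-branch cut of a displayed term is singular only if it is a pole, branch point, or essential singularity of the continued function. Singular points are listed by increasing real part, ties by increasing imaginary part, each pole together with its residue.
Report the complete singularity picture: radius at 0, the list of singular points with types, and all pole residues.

Radius of convergence at 0: 2/3.
At -2/3: a logarithmic branch point.

Branch term (-8/7)*log(1 - r/(-2/3)): its argument vanishes at r = -2/3, a logarithmic branch point, modulus 2/3.
The radius of convergence is the smallest modulus among the singular points: 2/3.


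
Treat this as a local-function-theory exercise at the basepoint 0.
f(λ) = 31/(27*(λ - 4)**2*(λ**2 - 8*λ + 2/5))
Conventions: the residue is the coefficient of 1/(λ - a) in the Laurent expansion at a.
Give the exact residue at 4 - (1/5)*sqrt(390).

The factor λ**2 - 8*λ + 2/5 splits as (λ - a)(λ - a') with a = 4 - (1/5)*sqrt(390), a' = 4 + (1/5)*sqrt(390). At the order-1 pole a set g(λ) = (λ - a)*f(λ) = [31/(27*(λ - 4)**2)] / (λ - a').
Simple pole: residue = g(a) at a = 4 - (1/5)*sqrt(390), which is -(155/328536)*sqrt(390).

The residue is -(155/328536)*sqrt(390).


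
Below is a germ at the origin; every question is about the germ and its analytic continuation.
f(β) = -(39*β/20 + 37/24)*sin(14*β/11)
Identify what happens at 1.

The point is a regular point.

There is no denominator, hence no pole anywhere.
The factor -sin(14*β/11) is entire.
So the germ continues analytically to 1.


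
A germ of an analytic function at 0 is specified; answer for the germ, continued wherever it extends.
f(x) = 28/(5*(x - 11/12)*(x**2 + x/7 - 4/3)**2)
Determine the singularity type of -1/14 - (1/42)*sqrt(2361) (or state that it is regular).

The denominator factor x**2 + x/7 - 4/3 vanishes at -1/14 - (1/42)*sqrt(2361) and appears to the power 2; the numerator there equals 28/5, nonzero, and no other factor vanishes.
Hence a pole whose order is the multiplicity, 2.

The point is a pole of order 2.


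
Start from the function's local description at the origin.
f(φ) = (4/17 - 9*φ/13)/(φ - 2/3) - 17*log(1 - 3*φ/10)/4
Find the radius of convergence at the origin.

The radius of convergence is 2/3.

Denominator factor (φ - 2/3): pole of order 1 at 2/3, modulus 2/3.
Branch term (-17/4)*log(1 - φ/(10/3)): its argument vanishes at φ = 10/3, a logarithmic branch point, modulus 10/3.
The radius of convergence is the smallest modulus among the singular points: 2/3.


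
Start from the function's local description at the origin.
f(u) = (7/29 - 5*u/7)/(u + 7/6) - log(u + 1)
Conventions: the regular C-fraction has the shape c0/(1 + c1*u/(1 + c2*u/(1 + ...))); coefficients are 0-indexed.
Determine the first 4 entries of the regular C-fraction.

Taylor coefficients (expand at 0): a_0 = 6/29, a_1 = -2543/1421, a_2 = 23411/19894, a_3 = -190805/208887.
c0 = a_0 = 6/29. Peel one level at a time: if S = 1 + c*u/S' with S'(0) = 1, then c is the u-coefficient of S and S' = c*u/(S - 1).
S_1 = c0/f = 1 + (2543/294)*u + (2987609/43218)*u^2 + ...; c1 = 2543/294.
S_2 = c1*u/(S_1 - 1) = 1 + (-2987609/373821)*u + (-6053953/77602188)*u^2 + ...; c2 = -2987609/373821.
S_3 = c2*u/(S_2 - 1) = 1 + (-10229093/1047929612)*u + ...; c3 = -10229093/1047929612.

The regular C-fraction coefficients are [6/29, 2543/294, -2987609/373821, -10229093/1047929612].


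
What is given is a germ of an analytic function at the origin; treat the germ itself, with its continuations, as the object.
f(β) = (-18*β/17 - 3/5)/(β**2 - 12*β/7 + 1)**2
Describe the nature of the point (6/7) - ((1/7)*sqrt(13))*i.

The point is a pole of order 2.

The denominator factor β**2 - 12*β/7 + 1 vanishes at (6/7) - ((1/7)*sqrt(13))*i and appears to the power 2; the numerator there equals (-897/595) + ((18/119)*sqrt(13))*i, nonzero, and no other factor vanishes.
Hence a pole whose order is the multiplicity, 2.


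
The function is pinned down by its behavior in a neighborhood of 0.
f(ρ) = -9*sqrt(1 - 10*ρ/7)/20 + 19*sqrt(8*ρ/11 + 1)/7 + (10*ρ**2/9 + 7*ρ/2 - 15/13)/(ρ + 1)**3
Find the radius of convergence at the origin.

Denominator factor (ρ + 1)^3: pole of order 3 at -1, modulus 1.
Branch term (-9/20)*sqrt(1 - ρ/(7/10)): its argument vanishes at ρ = 7/10, a square-root branch point, modulus 7/10.
Branch term (19/7)*sqrt(1 - ρ/(-11/8)): its argument vanishes at ρ = -11/8, a square-root branch point, modulus 11/8.
The radius of convergence is the smallest modulus among the singular points: 7/10.

The radius of convergence is 7/10.


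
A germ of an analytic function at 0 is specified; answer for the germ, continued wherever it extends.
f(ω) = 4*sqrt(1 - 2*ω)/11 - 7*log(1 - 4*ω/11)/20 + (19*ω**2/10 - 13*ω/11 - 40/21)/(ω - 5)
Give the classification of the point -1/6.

The point is a regular point.

Denominator factors: ω - 5 = -31/6 at ω = -1/6 — none vanishes.
Branch term sqrt(1 - ω/(1/2)): argument at -1/6 is 4/3, nonzero, so -1/6 is not its branch point (a point on a principal cut is still regular for the continued germ).
Branch term log(1 - ω/(11/4)): argument at -1/6 is 35/33, nonzero, so -1/6 is not its branch point (a point on a principal cut is still regular for the continued germ).
So the germ continues analytically to -1/6.


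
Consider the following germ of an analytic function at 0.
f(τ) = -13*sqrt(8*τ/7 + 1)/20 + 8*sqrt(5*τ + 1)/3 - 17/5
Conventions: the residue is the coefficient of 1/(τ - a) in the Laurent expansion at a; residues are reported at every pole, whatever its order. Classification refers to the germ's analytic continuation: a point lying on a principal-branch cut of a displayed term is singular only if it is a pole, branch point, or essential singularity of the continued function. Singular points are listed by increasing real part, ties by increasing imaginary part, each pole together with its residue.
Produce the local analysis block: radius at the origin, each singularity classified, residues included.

Radius of convergence at 0: 1/5.
At -7/8: an algebraic (square-root) branch point.
At -1/5: an algebraic (square-root) branch point.

Branch term (8/3)*sqrt(1 - τ/(-1/5)): its argument vanishes at τ = -1/5, a square-root branch point, modulus 1/5.
Branch term (-13/20)*sqrt(1 - τ/(-7/8)): its argument vanishes at τ = -7/8, a square-root branch point, modulus 7/8.
The radius of convergence is the smallest modulus among the singular points: 1/5.
List the singular points by increasing real part (a conjugate pair: the negative imaginary part first).


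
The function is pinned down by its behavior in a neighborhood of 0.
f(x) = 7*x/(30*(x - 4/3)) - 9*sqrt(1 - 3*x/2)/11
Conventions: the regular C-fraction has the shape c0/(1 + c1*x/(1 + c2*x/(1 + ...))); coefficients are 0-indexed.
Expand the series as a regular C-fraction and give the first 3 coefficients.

The regular C-fraction coefficients are [-9/11, 193/360, -52909/69480].

Taylor coefficients (expand at 0): a_0 = -9/11, a_1 = 193/440, a_2 = 87/880.
c0 = a_0 = -9/11. Peel one level at a time: if S = 1 + c*x/S' with S'(0) = 1, then c is the x-coefficient of S and S' = c*x/(S - 1).
S_1 = c0/f = 1 + (193/360)*x + (52909/129600)*x^2 + ...; c1 = 193/360.
S_2 = c1*x/(S_1 - 1) = 1 + (-52909/69480)*x + ...; c2 = -52909/69480.


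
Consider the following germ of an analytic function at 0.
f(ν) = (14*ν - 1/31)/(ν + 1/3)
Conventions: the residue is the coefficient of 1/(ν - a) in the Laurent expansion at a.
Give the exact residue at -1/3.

The residue is -437/93.

At the order-1 pole -1/3 set g(ν) = (ν - (-1/3))*f(ν) = 14*ν - 1/31.
Simple pole: residue = g(a) at a = -1/3, which is -437/93.


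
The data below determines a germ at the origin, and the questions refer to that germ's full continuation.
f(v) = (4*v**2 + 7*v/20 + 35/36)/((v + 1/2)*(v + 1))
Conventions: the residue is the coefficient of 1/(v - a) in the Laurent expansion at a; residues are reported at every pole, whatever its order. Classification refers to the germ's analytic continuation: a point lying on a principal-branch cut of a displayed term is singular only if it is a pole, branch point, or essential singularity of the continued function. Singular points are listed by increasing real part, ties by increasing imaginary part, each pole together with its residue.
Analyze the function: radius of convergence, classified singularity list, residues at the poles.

Denominator factor (v + 1/2): pole of order 1 at -1/2, modulus 1/2.
Denominator factor (v + 1): pole of order 1 at -1, modulus 1.
The radius of convergence is the smallest modulus among the singular points: 1/2.
At the order-1 pole -1 set g(v) = (v - (-1))*f(v) = (4*v**2 + 7*v/20 + 35/36)/(v + 1/2).
Simple pole: residue = g(a) at a = -1, which is -416/45.
At the order-1 pole -1/2 set g(v) = (v - (-1/2))*f(v) = (4*v**2 + 7*v/20 + 35/36)/(v + 1).
Simple pole: residue = g(a) at a = -1/2, which is 647/180.
List the singular points by increasing real part (a conjugate pair: the negative imaginary part first).

Radius of convergence at 0: 1/2.
At -1: a pole of order 1; residue -416/45.
At -1/2: a pole of order 1; residue 647/180.


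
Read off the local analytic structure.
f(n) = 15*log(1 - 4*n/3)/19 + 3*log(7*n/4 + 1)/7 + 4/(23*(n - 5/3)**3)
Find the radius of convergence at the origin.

Denominator factor (n - 5/3)^3: pole of order 3 at 5/3, modulus 5/3.
Branch term (15/19)*log(1 - n/(3/4)): its argument vanishes at n = 3/4, a logarithmic branch point, modulus 3/4.
Branch term (3/7)*log(1 - n/(-4/7)): its argument vanishes at n = -4/7, a logarithmic branch point, modulus 4/7.
The radius of convergence is the smallest modulus among the singular points: 4/7.

The radius of convergence is 4/7.


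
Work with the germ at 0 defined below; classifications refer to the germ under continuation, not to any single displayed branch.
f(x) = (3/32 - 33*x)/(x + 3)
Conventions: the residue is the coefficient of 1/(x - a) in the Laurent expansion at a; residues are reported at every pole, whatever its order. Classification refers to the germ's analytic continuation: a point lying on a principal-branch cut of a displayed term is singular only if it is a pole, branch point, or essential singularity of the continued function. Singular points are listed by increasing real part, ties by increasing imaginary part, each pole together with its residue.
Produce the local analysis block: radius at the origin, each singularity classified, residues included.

Denominator factor (x + 3): pole of order 1 at -3, modulus 3.
The radius of convergence is the smallest modulus among the singular points: 3.
At the order-1 pole -3 set g(x) = (x - (-3))*f(x) = 3/32 - 33*x.
Simple pole: residue = g(a) at a = -3, which is 3171/32.

Radius of convergence at 0: 3.
At -3: a pole of order 1; residue 3171/32.


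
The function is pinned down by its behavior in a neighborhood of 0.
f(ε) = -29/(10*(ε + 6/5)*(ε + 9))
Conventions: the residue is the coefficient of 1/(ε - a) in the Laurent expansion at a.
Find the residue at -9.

At the order-1 pole -9 set g(ε) = (ε - (-9))*f(ε) = -29/(10*(ε + 6/5)).
Simple pole: residue = g(a) at a = -9, which is 29/78.

The residue is 29/78.


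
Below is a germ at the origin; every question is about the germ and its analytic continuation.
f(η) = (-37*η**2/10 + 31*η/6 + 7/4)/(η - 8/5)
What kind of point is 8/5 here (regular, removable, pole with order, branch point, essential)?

The denominator factor η - 8/5 vanishes at 8/5 and appears to the power 1; the numerator there equals 817/1500, nonzero, and no other factor vanishes.
Hence a pole whose order is the multiplicity, 1.

The point is a pole of order 1.


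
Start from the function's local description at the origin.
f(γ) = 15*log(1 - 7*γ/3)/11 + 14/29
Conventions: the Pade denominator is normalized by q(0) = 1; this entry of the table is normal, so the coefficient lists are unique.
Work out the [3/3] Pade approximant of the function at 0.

Taylor coefficients needed (expand at 0): a_0 = 14/29, a_1 = -35/11, a_2 = -245/66, a_3 = -1715/297, a_4 = -12005/1188, a_5 = -16807/891, a_6 = -588245/16038.
Write the denominator as Q(γ) = 1 + q1*γ + q2*γ^2 + q3*γ^3. Requiring Q*f - P = O(γ^7) with deg P <= 3 kills the coefficients of γ^4..γ^6 in Q*f:
  γ^4: a_4 + q1*a_3 + q2*a_2 + q3*a_1 = 0, i.e. -12005/1188 + (-1715/297)*q1 + (-245/66)*q2 + (-35/11)*q3 = 0.
  γ^5: a_5 + q1*a_4 + q2*a_3 + q3*a_2 = 0, i.e. -16807/891 + (-12005/1188)*q1 + (-1715/297)*q2 + (-245/66)*q3 = 0.
  γ^6: a_6 + q1*a_5 + q2*a_4 + q3*a_3 = 0, i.e. -588245/16038 + (-16807/891)*q1 + (-12005/1188)*q2 + (-1715/297)*q3 = 0.
Solving this linear system: q1 = -7/2, q2 = 49/15, q3 = -343/540.
The numerator is Q*f truncated at degree 3: P0 = a_0 = 14/29; P1 = a_1 + q1*a_0 = -1554/319; P2 = a_2 + q1*a_1 + q2*a_0 = 14357/1595; P3 = a_3 + q1*a_2 + q2*a_1 + q3*a_0 = -18179/5220.

The Pade approximant has numerator coefficients [14/29, -1554/319, 14357/1595, -18179/5220]; denominator coefficients [1, -7/2, 49/15, -343/540].


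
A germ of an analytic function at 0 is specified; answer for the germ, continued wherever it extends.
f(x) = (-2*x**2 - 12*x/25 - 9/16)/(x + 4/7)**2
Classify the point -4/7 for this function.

The point is a pole of order 2.

The denominator factor x + 4/7 vanishes at -4/7 and appears to the power 2; the numerator there equals -18449/19600, nonzero, and no other factor vanishes.
Hence a pole whose order is the multiplicity, 2.


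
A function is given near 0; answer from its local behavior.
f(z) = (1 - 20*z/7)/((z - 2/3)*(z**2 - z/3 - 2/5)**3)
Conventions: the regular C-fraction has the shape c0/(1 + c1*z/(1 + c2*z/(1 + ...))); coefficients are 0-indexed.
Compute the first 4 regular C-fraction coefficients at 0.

Taylor coefficients (expand at 0): a_0 = 375/16, a_1 = -10125/112, a_2 = 68375/224, a_3 = -2106625/2016.
c0 = a_0 = 375/16. Peel one level at a time: if S = 1 + c*z/S' with S'(0) = 1, then c is the z-coefficient of S and S' = c*z/(S - 1).
S_1 = c0/f = 1 + (27/7)*z + (545/294)*z^2 + ...; c1 = 27/7.
S_2 = c1*z/(S_1 - 1) = 1 + (-545/1134)*z + (-4145/26244)*z^2 + ...; c2 = -545/1134.
S_3 = c2*z/(S_2 - 1) = 1 + (-5803/17658)*z + ...; c3 = -5803/17658.

The regular C-fraction coefficients are [375/16, 27/7, -545/1134, -5803/17658].


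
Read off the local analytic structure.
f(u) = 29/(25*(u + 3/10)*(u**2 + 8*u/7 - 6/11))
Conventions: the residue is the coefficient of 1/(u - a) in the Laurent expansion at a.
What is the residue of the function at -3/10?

The residue is -8932/6147.

At the order-1 pole -3/10 set g(u) = (u - (-3/10))*f(u) = 29/(25*(u**2 + 8*u/7 - 6/11)).
Simple pole: residue = g(a) at a = -3/10, which is -8932/6147.


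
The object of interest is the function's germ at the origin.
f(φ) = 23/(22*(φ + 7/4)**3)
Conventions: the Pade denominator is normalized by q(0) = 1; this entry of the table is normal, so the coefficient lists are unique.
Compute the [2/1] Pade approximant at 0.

Taylor coefficients needed (expand at 0): a_0 = 736/3773, a_1 = -8832/26411, a_2 = 70656/184877, a_3 = -471040/1294139.
Write the denominator as Q(φ) = 1 + q1*φ. Requiring Q*f - P = O(φ^4) with deg P <= 2 kills the coefficients of φ^3..φ^3 in Q*f:
  φ^3: a_3 + q1*a_2 = 0, i.e. -471040/1294139 + (70656/184877)*q1 = 0.
Solving this linear system: q1 = 20/21.
The numerator is Q*f truncated at degree 2: P0 = a_0 = 736/3773; P1 = a_1 + q1*a_0 = -11776/79233; P2 = a_2 + q1*a_1 = 11776/184877.

The Pade approximant has numerator coefficients [736/3773, -11776/79233, 11776/184877]; denominator coefficients [1, 20/21].


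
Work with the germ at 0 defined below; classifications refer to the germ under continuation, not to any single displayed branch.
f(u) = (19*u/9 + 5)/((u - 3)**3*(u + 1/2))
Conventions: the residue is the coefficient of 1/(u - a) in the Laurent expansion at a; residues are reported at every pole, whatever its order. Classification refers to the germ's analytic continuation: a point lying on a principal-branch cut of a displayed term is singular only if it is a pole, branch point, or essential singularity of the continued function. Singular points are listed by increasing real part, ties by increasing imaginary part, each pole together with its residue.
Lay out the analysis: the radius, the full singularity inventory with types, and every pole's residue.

Denominator factor (u + 1/2): pole of order 1 at -1/2, modulus 1/2.
Denominator factor (u - 3)^3: pole of order 3 at 3, modulus 3.
The radius of convergence is the smallest modulus among the singular points: 1/2.
At the order-1 pole -1/2 set g(u) = (u - (-1/2))*f(u) = (19*u/9 + 5)/(u - 3)**3.
Simple pole: residue = g(a) at a = -1/2, which is -284/3087.
At the order-3 pole 3 set g(u) = (u - (3))^3*f(u) = (19*u/9 + 5)/(u + 1/2).
Order-3 pole: residue = g''(a)/2; g''(3) = 568/3087, so the residue is 284/3087.
List the singular points by increasing real part (a conjugate pair: the negative imaginary part first).

Radius of convergence at 0: 1/2.
At -1/2: a pole of order 1; residue -284/3087.
At 3: a pole of order 3; residue 284/3087.


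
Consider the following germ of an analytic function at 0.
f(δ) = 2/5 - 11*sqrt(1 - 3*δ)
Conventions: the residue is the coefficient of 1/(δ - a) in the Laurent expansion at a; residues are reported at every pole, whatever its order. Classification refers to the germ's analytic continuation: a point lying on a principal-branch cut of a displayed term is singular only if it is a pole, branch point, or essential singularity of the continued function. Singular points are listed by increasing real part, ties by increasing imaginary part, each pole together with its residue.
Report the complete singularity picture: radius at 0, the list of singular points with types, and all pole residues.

Radius of convergence at 0: 1/3.
At 1/3: an algebraic (square-root) branch point.

Branch term (-11)*sqrt(1 - δ/(1/3)): its argument vanishes at δ = 1/3, a square-root branch point, modulus 1/3.
The radius of convergence is the smallest modulus among the singular points: 1/3.


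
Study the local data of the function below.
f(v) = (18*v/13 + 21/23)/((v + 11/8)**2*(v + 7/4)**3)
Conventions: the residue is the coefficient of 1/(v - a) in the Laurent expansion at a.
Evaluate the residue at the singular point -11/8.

At the order-2 pole -11/8 set g(v) = (v - (-11/8))^2*f(v) = (18*v/13 + 21/23)/(v + 7/4)**3.
Order-2 pole: residue = g'(a); g'(-11/8) = 475136/2691, so the residue is 475136/2691.

The residue is 475136/2691.


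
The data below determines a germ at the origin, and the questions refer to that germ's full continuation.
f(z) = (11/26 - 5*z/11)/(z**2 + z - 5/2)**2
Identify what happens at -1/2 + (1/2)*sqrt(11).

The point is a pole of order 2.

The denominator factor z**2 + z - 5/2 vanishes at -1/2 + (1/2)*sqrt(11) and appears to the power 2; the numerator there equals 93/143 - (5/22)*sqrt(11), nonzero, and no other factor vanishes.
Hence a pole whose order is the multiplicity, 2.


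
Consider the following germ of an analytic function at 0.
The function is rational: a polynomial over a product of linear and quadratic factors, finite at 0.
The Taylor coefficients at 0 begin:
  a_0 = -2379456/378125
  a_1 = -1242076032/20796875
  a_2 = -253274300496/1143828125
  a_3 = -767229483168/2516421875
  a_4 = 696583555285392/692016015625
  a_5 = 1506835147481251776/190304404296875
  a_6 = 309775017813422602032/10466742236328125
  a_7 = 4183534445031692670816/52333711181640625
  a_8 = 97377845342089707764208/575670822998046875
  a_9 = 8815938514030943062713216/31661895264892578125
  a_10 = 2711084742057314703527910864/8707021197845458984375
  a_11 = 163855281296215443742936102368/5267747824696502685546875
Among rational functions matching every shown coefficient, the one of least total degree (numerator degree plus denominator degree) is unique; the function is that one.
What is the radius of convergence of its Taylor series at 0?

No rational of total degree below 10 reproduces all 12 coefficients; solving the [2/8] Pade equations on them gives f(w) = (37*w**2/4 - 17/25)/((w - 11/9)**2*(w**2 - 12*w/11 + 5/12)**3), whose expansion matches every shown term.
Denominator factor (w - 11/9)^2: pole of order 2 at 11/9, modulus 11/9.
Denominator factor (w**2 - 12*w/11 + 5/12)^3: discriminant -173/363, complex-conjugate roots (6/11) + ((1/66)*sqrt(519))*i and (6/11) - ((1/66)*sqrt(519))*i; poles of order 3, moduli (1/6)*sqrt(15) and (1/6)*sqrt(15).
The radius of convergence is the smallest modulus among the singular points: (1/6)*sqrt(15).

The radius of convergence is (1/6)*sqrt(15).


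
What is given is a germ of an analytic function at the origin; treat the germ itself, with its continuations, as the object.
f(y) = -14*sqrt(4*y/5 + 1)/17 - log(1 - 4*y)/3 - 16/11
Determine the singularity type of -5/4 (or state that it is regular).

The point is an algebraic (square-root) branch point.

The term (-14/17)*sqrt(1 - y/(-5/4)) has argument 1 - -5/4/(-5/4) = 0 at -5/4: a square-root (algebraic, two-sheeted) branch point; the remaining terms are analytic or single-valued there.


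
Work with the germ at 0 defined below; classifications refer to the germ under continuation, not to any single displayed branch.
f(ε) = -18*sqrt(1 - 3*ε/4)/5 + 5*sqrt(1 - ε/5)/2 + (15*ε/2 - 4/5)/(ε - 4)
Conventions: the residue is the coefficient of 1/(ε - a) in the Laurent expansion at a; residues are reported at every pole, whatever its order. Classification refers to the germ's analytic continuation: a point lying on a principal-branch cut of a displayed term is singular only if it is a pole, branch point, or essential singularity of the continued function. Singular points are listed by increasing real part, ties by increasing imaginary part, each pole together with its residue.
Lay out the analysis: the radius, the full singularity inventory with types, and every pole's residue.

Radius of convergence at 0: 4/3.
At 4/3: an algebraic (square-root) branch point.
At 4: a pole of order 1; residue 146/5.
At 5: an algebraic (square-root) branch point.

Denominator factor (ε - 4): pole of order 1 at 4, modulus 4.
Branch term (-18/5)*sqrt(1 - ε/(4/3)): its argument vanishes at ε = 4/3, a square-root branch point, modulus 4/3.
Branch term (5/2)*sqrt(1 - ε/(5)): its argument vanishes at ε = 5, a square-root branch point, modulus 5.
The radius of convergence is the smallest modulus among the singular points: 4/3.
The branch terms are analytic at 4 and contribute nothing to the residue; only the rational part matters.
At the order-1 pole 4 set g(ε) = (ε - (4))*(rational part) = 15*ε/2 - 4/5.
Simple pole: residue = g(a) at a = 4, which is 146/5.
List the singular points by increasing real part (a conjugate pair: the negative imaginary part first).


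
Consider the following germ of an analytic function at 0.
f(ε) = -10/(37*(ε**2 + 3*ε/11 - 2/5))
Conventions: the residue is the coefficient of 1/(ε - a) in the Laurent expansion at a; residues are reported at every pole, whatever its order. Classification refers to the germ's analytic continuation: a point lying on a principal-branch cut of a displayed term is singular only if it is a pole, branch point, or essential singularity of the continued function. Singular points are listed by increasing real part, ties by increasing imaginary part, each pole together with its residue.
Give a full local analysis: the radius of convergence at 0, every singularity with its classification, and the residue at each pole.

Denominator factor (ε**2 + 3*ε/11 - 2/5): discriminant 1013/605, real irrational roots -3/22 + (1/110)*sqrt(5065) and -3/22 - (1/110)*sqrt(5065); poles of order 1, moduli -3/22 + (1/110)*sqrt(5065) and 3/22 + (1/110)*sqrt(5065).
The radius of convergence is the smallest modulus among the singular points: -3/22 + (1/110)*sqrt(5065).
The factor ε**2 + 3*ε/11 - 2/5 splits as (ε - a)(ε - a') with a = -3/22 - (1/110)*sqrt(5065), a' = -3/22 + (1/110)*sqrt(5065). At the order-1 pole a set g(ε) = (ε - a)*f(ε) = [-10/37] / (ε - a').
Simple pole: residue = g(a) at a = -3/22 - (1/110)*sqrt(5065), which is (110/37481)*sqrt(5065).
The factor ε**2 + 3*ε/11 - 2/5 splits as (ε - a)(ε - a') with a = -3/22 + (1/110)*sqrt(5065), a' = -3/22 - (1/110)*sqrt(5065). At the order-1 pole a set g(ε) = (ε - a)*f(ε) = [-10/37] / (ε - a').
Simple pole: residue = g(a) at a = -3/22 + (1/110)*sqrt(5065), which is -(110/37481)*sqrt(5065).
List the singular points by increasing real part (a conjugate pair: the negative imaginary part first).

Radius of convergence at 0: -3/22 + (1/110)*sqrt(5065).
At -3/22 - (1/110)*sqrt(5065): a pole of order 1; residue (110/37481)*sqrt(5065).
At -3/22 + (1/110)*sqrt(5065): a pole of order 1; residue -(110/37481)*sqrt(5065).
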